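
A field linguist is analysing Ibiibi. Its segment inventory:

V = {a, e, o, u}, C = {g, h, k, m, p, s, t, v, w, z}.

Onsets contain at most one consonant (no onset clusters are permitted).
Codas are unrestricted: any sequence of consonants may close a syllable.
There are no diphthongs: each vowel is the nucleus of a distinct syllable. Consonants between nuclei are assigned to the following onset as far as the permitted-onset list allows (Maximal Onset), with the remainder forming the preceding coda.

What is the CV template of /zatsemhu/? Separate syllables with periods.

CVC.CVC.CV

The vowels are a, e, u — 3 nuclei, so 3 syllables.
σ1/σ2 boundary: cluster /ts/ — the longest permitted-onset suffix is /s/; onset = /s/, preceding coda = /t/.
σ2/σ3 boundary: /mh/; trying suffixes from longest down, /h/ is the first permitted one, so coda /m/ | onset /h/.
Putting it together: zat.sem.hu.
Mapping each syllable to C/V: /zat/ → CVC, /sem/ → CVC, /hu/ → CV.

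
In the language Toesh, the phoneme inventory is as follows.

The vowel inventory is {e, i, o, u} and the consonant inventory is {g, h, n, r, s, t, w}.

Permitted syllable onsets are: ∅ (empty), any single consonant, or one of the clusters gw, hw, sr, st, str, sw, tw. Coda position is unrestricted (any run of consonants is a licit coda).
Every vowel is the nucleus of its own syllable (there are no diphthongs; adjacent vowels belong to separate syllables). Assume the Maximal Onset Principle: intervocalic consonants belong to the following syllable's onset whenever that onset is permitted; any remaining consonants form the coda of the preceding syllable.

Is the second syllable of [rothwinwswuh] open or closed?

closed

Nuclei (vowels): o, i, u → 3 syllables.
Between /o/ (V1) and /i/ (V2): /thw/ — longest licit onset from the right is /hw/, leaving /t/ as coda.
Between /i/ (V2) and /u/ (V3): /nwsw/; trying suffixes from longest down, /sw/ is the first permitted one, so coda /nw/ | onset /sw/.
Putting it together: rot.hwinw.swuh.
Syllable 2 is /hwinw/ with coda /nw/, so it is closed.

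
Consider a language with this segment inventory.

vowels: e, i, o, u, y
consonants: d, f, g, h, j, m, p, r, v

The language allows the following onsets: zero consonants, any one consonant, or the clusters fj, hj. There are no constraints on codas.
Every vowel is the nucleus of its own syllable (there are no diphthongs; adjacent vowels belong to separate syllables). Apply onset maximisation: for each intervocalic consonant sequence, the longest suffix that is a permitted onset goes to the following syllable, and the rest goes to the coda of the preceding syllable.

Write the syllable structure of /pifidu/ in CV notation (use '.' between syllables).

Nuclei (vowels): i, i, u → 3 syllables.
Between /i/ (V1) and /i/ (V2): just /f/ — single C goes to the following onset.
Between /i/ (V2) and /u/ (V3): /d/ → onset of the next syllable (single consonants are always licit onsets).
Syllabification: pi.fi.du.
Mapping each syllable to C/V: /pi/ → CV, /fi/ → CV, /du/ → CV.

CV.CV.CV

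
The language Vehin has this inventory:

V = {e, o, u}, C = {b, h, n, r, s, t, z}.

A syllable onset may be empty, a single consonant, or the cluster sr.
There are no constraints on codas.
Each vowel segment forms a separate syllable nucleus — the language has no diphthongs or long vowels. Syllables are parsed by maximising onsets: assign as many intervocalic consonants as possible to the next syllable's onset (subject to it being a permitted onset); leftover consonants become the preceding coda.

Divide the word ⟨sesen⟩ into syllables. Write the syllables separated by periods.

se.sen

The vowels are e, e — 2 nuclei, so 2 syllables.
V1 /e/ – V2 /e/: just /s/ — single C goes to the following onset.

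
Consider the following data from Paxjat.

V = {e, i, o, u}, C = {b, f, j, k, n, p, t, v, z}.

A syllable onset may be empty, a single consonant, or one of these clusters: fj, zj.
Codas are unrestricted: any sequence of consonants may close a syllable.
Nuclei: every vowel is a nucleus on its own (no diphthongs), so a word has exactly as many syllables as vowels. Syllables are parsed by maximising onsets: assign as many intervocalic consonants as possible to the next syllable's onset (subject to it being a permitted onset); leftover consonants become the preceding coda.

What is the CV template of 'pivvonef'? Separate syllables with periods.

Vowels present: i, o, e; each is a nucleus, giving 3 syllables.
V1 /i/ – V2 /o/: /vv/ — longest licit onset from the right is /v/, leaving /v/ as coda.
V2 /o/ – V3 /e/: /n/ is a single consonant, so it becomes the next onset.
Syllabification: piv.vo.nef.
Mapping each syllable to C/V: /piv/ → CVC, /vo/ → CV, /nef/ → CVC.

CVC.CV.CVC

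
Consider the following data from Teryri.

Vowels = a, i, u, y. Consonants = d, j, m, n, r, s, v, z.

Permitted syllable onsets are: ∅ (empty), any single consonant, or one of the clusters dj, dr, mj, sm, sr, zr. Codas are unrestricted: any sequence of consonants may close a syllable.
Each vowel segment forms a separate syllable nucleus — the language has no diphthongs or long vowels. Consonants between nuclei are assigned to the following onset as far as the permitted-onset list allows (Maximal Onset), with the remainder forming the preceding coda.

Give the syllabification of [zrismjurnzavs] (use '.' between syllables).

The vowels are i, u, a — 3 nuclei, so 3 syllables.
V1 /i/ – V2 /u/: /smj/ — longest licit onset from the right is /mj/, leaving /s/ as coda.
V2 /u/ – V3 /a/: /rnz/; trying suffixes from longest down, /z/ is the first permitted one, so coda /rn/ | onset /z/.

zris.mjurn.zavs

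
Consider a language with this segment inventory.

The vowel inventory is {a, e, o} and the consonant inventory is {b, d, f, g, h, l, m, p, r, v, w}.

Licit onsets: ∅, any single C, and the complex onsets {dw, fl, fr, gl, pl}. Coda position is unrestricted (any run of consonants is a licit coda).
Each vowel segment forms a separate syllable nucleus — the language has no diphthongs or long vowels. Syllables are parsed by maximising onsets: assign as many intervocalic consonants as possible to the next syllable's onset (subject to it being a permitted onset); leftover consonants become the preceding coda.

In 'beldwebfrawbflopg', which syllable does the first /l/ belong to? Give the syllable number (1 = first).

1

The vowels are e, e, a, o — 4 nuclei, so 4 syllables.
/e…e/ gap (V1→V2): /ldw/; trying suffixes from longest down, /dw/ is the first permitted one, so coda /l/ | onset /dw/.
/e…a/ gap (V2→V3): /bfr/ splits as /b/ + /fr/ (/fr/ is the longest suffix that is a licit onset).
/a…o/ gap (V3→V4): /wbfl/ — longest licit onset from the right is /fl/, leaving /wb/ as coda.
Syllabification: bel.dweb.frawb.flopg.
The first /l/ is in the coda of syllable 1 (/bel/).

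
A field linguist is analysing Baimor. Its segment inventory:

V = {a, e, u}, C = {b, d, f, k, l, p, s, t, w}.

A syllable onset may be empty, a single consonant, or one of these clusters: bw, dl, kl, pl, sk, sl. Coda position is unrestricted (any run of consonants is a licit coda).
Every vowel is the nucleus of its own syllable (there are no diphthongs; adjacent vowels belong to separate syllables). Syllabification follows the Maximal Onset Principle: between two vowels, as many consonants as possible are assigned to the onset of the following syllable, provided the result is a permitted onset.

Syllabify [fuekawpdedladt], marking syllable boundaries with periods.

The vowels are u, e, a, e, a — 5 nuclei, so 5 syllables.
σ1/σ2 boundary: hiatus — the boundary sits between the two vowels.
σ2/σ3 boundary: /k/ → onset of the next syllable (single consonants are always licit onsets).
σ3/σ4 boundary: /wpd/ — longest licit onset from the right is /d/, leaving /wp/ as coda.
σ4/σ5 boundary: /dl/ is a licit onset in full, so it all attaches to the next syllable.

fu.e.kawp.de.dladt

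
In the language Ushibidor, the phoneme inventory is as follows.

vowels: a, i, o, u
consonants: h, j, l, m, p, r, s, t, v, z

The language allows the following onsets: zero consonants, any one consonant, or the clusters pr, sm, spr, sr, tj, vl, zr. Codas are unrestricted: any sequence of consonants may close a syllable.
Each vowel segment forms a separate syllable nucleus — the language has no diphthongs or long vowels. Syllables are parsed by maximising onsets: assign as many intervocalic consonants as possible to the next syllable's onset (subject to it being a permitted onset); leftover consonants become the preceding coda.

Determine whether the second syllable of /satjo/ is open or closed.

open

The vowels are a, o — 2 nuclei, so 2 syllables.
Between /a/ (V1) and /o/ (V2): /tj/ — entire cluster is a permitted onset → onset /tj/, coda ∅.
Putting it together: sa.tjo.
Syllable 2 is /tjo/; it ends in its nucleus with no coda, so it is open.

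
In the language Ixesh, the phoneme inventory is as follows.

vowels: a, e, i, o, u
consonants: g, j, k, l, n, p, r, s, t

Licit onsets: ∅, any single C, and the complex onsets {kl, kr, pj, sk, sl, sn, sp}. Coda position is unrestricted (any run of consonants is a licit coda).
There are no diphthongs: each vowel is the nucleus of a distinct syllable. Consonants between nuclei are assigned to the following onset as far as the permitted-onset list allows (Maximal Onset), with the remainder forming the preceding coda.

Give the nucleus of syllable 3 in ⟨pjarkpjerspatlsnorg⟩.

a

The vowels are a, e, a, o — 4 nuclei, so 4 syllables.
The third nucleus (vowel 3 from the left) is /a/.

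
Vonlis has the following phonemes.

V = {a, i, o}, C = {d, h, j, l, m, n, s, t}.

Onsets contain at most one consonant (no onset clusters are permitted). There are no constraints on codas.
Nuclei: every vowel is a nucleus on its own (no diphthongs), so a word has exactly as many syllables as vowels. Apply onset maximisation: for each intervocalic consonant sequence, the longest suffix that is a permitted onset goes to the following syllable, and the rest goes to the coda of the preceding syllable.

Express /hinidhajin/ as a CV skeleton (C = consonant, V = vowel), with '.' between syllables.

CV.CVC.CV.CVC

Vowels present: i, i, a, i; each is a nucleus, giving 4 syllables.
V1 /i/ – V2 /i/: just /n/ — single C goes to the following onset.
V2 /i/ – V3 /a/: /dh/; trying suffixes from longest down, /h/ is the first permitted one, so coda /d/ | onset /h/.
V3 /a/ – V4 /i/: /j/ → onset of the next syllable (single consonants are always licit onsets).
So the parse is hi.nid.ha.jin.
Mapping each syllable to C/V: /hi/ → CV, /nid/ → CVC, /ha/ → CV, /jin/ → CVC.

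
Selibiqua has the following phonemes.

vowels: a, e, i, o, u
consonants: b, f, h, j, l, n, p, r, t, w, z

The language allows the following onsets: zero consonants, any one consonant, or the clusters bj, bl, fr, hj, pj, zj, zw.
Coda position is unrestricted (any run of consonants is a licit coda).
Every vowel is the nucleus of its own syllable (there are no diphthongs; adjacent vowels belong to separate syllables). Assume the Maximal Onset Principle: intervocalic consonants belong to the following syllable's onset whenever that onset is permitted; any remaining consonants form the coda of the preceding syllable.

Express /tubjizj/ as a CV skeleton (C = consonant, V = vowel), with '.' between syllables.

Vowels present: u, i; each is a nucleus, giving 2 syllables.
σ1/σ2 boundary: /bj/ is a licit onset in full, so it all attaches to the next syllable.
Result: tu.bjizj.
Mapping each syllable to C/V: /tu/ → CV, /bjizj/ → CCVCC.

CV.CCVCC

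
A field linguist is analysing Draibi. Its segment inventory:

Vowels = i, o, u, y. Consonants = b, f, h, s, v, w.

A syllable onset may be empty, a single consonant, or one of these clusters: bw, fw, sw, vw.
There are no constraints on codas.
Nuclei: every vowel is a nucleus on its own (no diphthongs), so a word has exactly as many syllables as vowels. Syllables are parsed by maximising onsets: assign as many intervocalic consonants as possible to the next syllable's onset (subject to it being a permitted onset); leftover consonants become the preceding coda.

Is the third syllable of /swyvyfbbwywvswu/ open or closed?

The vowels are y, y, y, u — 4 nuclei, so 4 syllables.
Between /y/ (V1) and /y/ (V2): /v/ → onset of the next syllable (single consonants are always licit onsets).
Between /y/ (V2) and /y/ (V3): /fbbw/; trying suffixes from longest down, /bw/ is the first permitted one, so coda /fb/ | onset /bw/.
Between /y/ (V3) and /u/ (V4): cluster /wvsw/ — the longest permitted-onset suffix is /sw/; onset = /sw/, preceding coda = /wv/.
Result: swy.vyfb.bwywv.swu.
Syllable 3 is /bwywv/ with coda /wv/, so it is closed.

closed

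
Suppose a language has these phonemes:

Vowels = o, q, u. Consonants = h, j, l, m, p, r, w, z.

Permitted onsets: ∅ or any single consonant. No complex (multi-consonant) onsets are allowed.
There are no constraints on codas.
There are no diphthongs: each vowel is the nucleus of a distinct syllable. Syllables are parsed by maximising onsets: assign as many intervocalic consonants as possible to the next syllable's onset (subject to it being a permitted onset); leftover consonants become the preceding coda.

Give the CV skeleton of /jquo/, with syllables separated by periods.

CV.V.V

Vowels present: q, u, o; each is a nucleus, giving 3 syllables.
Between /q/ (V1) and /u/ (V2): no consonants, so the boundary falls immediately after /q/.
Between /u/ (V2) and /o/ (V3): no consonants, so the boundary falls immediately after /u/.
Result: jq.u.o.
Mapping each syllable to C/V: /jq/ → CV, /u/ → V, /o/ → V.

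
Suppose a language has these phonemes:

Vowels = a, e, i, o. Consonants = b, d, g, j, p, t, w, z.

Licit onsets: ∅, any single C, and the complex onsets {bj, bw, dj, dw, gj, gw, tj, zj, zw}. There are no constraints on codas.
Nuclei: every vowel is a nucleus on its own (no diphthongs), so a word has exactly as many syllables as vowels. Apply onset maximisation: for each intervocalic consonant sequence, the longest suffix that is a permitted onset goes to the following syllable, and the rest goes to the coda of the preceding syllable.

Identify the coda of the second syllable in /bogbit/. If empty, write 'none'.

t

Nuclei (vowels): o, i → 2 syllables.
Between /o/ (V1) and /i/ (V2): cluster /gb/ — the longest permitted-onset suffix is /b/; onset = /b/, preceding coda = /g/.
So the parse is bog.bit.
Syllable 2 is /bit/: onset /b/, nucleus /i/, coda /t/.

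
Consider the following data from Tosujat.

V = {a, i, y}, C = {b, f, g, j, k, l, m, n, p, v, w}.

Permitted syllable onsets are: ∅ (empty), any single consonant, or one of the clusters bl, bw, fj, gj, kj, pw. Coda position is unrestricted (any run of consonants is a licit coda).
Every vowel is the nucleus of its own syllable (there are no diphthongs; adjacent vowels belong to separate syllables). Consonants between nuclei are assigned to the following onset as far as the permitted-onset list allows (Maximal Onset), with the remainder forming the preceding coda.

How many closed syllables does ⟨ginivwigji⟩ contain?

The vowels are i, i, i, i — 4 nuclei, so 4 syllables.
σ1/σ2 boundary: /n/ is a single consonant, so it becomes the next onset.
σ2/σ3 boundary: /vw/; trying suffixes from longest down, /w/ is the first permitted one, so coda /v/ | onset /w/.
σ3/σ4 boundary: /gj/ — entire cluster is a permitted onset → onset /gj/, coda ∅.
Result: gi.niv.wi.gji.
Classifying each syllable: /gi/ (open), /niv/ (closed), /wi/ (open), /gji/ (open).
Closed syllables: 1.

1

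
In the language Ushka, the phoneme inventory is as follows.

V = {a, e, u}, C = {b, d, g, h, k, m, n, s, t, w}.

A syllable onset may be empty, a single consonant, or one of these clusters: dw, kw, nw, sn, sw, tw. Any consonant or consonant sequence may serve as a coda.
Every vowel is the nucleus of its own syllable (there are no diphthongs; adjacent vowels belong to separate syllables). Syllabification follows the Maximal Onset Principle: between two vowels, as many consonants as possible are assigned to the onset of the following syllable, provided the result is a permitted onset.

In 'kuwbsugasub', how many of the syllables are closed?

2

The vowels are u, u, a, u — 4 nuclei, so 4 syllables.
σ1/σ2 boundary: /wbs/ — longest licit onset from the right is /s/, leaving /wb/ as coda.
σ2/σ3 boundary: /g/ is a single consonant, so it becomes the next onset.
σ3/σ4 boundary: /s/ is a single consonant, so it becomes the next onset.
Result: kuwb.su.ga.sub.
Classifying each syllable: /kuwb/ (closed), /su/ (open), /ga/ (open), /sub/ (closed).
Closed syllables: 2.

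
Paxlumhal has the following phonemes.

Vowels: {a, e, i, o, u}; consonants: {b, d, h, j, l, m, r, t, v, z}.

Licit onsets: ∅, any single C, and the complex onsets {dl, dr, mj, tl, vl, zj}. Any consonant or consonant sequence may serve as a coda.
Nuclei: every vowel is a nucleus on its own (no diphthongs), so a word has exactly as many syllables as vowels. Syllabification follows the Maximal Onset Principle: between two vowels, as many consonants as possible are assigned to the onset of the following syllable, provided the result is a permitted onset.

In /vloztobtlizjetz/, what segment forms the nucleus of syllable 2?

o

The vowels are o, o, i, e — 4 nuclei, so 4 syllables.
The second nucleus (vowel 2 from the left) is /o/.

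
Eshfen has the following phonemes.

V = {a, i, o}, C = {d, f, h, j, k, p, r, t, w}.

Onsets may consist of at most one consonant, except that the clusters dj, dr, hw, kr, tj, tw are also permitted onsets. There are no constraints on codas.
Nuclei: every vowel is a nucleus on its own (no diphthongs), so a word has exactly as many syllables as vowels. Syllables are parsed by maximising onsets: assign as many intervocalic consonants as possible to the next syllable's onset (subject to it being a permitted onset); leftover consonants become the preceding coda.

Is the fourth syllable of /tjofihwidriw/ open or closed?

The vowels are o, i, i, i — 4 nuclei, so 4 syllables.
V1 /o/ – V2 /i/: /f/ is a single consonant, so it becomes the next onset.
V2 /i/ – V3 /i/: /hw/ is a licit onset in full, so it all attaches to the next syllable.
V3 /i/ – V4 /i/: /dr/ — entire cluster is a permitted onset → onset /dr/, coda ∅.
Result: tjo.fi.hwi.driw.
Syllable 4 is /driw/ with coda /w/, so it is closed.

closed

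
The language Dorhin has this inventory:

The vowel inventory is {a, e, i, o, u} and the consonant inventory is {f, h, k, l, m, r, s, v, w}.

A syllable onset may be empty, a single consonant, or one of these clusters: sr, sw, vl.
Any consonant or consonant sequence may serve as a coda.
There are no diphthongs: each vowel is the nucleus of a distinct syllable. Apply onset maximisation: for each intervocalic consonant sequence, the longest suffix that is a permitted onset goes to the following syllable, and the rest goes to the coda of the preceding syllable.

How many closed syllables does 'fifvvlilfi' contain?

2

The vowels are i, i, i — 3 nuclei, so 3 syllables.
σ1/σ2 boundary: cluster /fvvl/ — the longest permitted-onset suffix is /vl/; onset = /vl/, preceding coda = /fv/.
σ2/σ3 boundary: /lf/; trying suffixes from longest down, /f/ is the first permitted one, so coda /l/ | onset /f/.
Putting it together: fifv.vlil.fi.
Classifying each syllable: /fifv/ (closed), /vlil/ (closed), /fi/ (open).
Closed syllables: 2.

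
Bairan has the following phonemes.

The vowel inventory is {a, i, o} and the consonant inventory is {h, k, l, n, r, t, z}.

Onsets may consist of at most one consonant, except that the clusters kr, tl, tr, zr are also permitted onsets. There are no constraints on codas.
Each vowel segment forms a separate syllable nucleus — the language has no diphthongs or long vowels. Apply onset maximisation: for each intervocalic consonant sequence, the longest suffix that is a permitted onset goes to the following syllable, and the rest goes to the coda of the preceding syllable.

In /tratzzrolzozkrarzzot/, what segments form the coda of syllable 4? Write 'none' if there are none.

rz

The vowels are a, o, o, a, o — 5 nuclei, so 5 syllables.
Between /a/ (V1) and /o/ (V2): /tzzr/; trying suffixes from longest down, /zr/ is the first permitted one, so coda /tz/ | onset /zr/.
Between /o/ (V2) and /o/ (V3): /lz/; trying suffixes from longest down, /z/ is the first permitted one, so coda /l/ | onset /z/.
Between /o/ (V3) and /a/ (V4): /zkr/ splits as /z/ + /kr/ (/kr/ is the longest suffix that is a licit onset).
Between /a/ (V4) and /o/ (V5): /rzz/ splits as /rz/ + /z/ (/z/ is the longest suffix that is a licit onset).
Result: tratz.zrol.zoz.krarz.zot.
Syllable 4 is /krarz/: onset /kr/, nucleus /a/, coda /rz/.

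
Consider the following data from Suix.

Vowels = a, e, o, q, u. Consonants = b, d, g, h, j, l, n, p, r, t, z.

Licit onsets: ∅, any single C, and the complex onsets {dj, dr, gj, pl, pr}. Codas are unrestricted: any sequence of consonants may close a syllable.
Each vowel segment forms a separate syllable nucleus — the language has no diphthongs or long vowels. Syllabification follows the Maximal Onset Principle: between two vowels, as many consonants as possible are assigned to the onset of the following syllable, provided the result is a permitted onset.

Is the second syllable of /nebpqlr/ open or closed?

closed

Nuclei (vowels): e, q → 2 syllables.
V1 /e/ – V2 /q/: cluster /bp/ — the longest permitted-onset suffix is /p/; onset = /p/, preceding coda = /b/.
Result: neb.pqlr.
Syllable 2 is /pqlr/ with coda /lr/, so it is closed.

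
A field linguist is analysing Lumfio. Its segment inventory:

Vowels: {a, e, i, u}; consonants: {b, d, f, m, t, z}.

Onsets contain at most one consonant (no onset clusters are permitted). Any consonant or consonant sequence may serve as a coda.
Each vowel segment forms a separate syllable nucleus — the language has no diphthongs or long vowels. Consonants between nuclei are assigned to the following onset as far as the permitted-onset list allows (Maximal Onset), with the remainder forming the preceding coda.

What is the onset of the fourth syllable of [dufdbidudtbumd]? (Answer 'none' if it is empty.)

Nuclei (vowels): u, i, u, u → 4 syllables.
/u…i/ gap (V1→V2): /fdb/ — longest licit onset from the right is /b/, leaving /fd/ as coda.
/i…u/ gap (V2→V3): /d/ is a single consonant, so it becomes the next onset.
/u…u/ gap (V3→V4): /dtb/ — longest licit onset from the right is /b/, leaving /dt/ as coda.
Putting it together: dufd.bi.dudt.bumd.
Syllable 4 is /bumd/: onset /b/, nucleus /u/, coda /md/.

b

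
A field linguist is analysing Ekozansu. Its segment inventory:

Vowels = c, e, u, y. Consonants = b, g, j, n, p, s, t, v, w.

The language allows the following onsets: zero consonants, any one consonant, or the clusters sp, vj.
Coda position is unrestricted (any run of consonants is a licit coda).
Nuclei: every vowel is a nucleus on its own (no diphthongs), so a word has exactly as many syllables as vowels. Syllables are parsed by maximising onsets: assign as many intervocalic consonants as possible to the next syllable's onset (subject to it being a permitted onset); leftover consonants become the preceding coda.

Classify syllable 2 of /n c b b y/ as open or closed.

The vowels are c, y — 2 nuclei, so 2 syllables.
V1 /c/ – V2 /y/: /bb/; trying suffixes from longest down, /b/ is the first permitted one, so coda /b/ | onset /b/.
Result: ncb.by.
Syllable 2 is /by/; it ends in its nucleus with no coda, so it is open.

open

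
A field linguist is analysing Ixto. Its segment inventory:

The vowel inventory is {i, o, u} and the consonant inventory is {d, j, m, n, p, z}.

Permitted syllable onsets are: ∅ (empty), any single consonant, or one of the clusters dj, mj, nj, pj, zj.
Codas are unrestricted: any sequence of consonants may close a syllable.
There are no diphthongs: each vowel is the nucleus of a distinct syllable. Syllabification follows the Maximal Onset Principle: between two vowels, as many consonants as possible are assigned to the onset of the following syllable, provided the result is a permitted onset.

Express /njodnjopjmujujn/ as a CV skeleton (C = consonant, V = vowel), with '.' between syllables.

CCVC.CCVCC.CV.CVCC

Vowels present: o, o, u, u; each is a nucleus, giving 4 syllables.
Between /o/ (V1) and /o/ (V2): cluster /dnj/ — the longest permitted-onset suffix is /nj/; onset = /nj/, preceding coda = /d/.
Between /o/ (V2) and /u/ (V3): /pjm/ — longest licit onset from the right is /m/, leaving /pj/ as coda.
Between /u/ (V3) and /u/ (V4): /j/ → onset of the next syllable (single consonants are always licit onsets).
Result: njod.njopj.mu.jujn.
Mapping each syllable to C/V: /njod/ → CCVC, /njopj/ → CCVCC, /mu/ → CV, /jujn/ → CVCC.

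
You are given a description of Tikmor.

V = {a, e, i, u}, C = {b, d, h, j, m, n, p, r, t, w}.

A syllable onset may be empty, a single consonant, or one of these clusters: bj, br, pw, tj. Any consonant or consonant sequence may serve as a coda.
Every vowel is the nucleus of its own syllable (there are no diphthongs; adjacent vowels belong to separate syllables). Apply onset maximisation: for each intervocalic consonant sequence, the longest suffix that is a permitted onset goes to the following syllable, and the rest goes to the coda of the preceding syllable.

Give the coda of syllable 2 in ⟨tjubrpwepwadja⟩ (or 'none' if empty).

none

Nuclei (vowels): u, e, a, a → 4 syllables.
σ1/σ2 boundary: /brpw/ — longest licit onset from the right is /pw/, leaving /br/ as coda.
σ2/σ3 boundary: /pw/ — entire cluster is a permitted onset → onset /pw/, coda ∅.
σ3/σ4 boundary: cluster /dj/ — the longest permitted-onset suffix is /j/; onset = /j/, preceding coda = /d/.
Putting it together: tjubr.pwe.pwad.ja.
Syllable 2 is /pwe/: onset /pw/, nucleus /e/, coda ∅.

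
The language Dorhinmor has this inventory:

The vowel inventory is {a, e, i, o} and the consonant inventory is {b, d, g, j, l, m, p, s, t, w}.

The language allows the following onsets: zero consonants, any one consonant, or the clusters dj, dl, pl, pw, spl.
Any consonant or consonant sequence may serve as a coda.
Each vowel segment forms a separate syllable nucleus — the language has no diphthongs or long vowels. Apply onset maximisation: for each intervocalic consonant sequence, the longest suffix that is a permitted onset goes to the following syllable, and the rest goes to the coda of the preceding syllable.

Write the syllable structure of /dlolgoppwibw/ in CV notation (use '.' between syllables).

Vowels present: o, o, i; each is a nucleus, giving 3 syllables.
σ1/σ2 boundary: cluster /lg/ — the longest permitted-onset suffix is /g/; onset = /g/, preceding coda = /l/.
σ2/σ3 boundary: /ppw/ splits as /p/ + /pw/ (/pw/ is the longest suffix that is a licit onset).
Result: dlol.gop.pwibw.
Mapping each syllable to C/V: /dlol/ → CCVC, /gop/ → CVC, /pwibw/ → CCVCC.

CCVC.CVC.CCVCC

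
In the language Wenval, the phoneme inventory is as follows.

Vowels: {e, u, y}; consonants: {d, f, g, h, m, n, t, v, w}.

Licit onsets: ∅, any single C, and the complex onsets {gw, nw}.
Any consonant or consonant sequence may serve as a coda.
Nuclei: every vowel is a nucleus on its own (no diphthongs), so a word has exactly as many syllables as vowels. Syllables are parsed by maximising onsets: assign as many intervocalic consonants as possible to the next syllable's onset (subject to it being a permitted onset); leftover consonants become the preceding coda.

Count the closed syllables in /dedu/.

Nuclei (vowels): e, u → 2 syllables.
Between /e/ (V1) and /u/ (V2): /d/ is a single consonant, so it becomes the next onset.
Syllabification: de.du.
Classifying each syllable: /de/ (open), /du/ (open).
Closed syllables: 0.

0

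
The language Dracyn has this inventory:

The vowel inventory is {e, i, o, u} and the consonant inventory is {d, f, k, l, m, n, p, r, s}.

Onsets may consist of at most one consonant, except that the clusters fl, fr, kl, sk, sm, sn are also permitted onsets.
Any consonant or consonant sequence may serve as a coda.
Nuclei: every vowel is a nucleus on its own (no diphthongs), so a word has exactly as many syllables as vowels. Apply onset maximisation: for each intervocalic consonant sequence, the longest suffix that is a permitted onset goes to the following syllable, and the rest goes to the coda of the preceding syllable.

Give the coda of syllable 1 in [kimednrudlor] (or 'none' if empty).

Vowels present: i, e, u, o; each is a nucleus, giving 4 syllables.
/i…e/ gap (V1→V2): just /m/ — single C goes to the following onset.
/e…u/ gap (V2→V3): /dnr/; trying suffixes from longest down, /r/ is the first permitted one, so coda /dn/ | onset /r/.
/u…o/ gap (V3→V4): cluster /dl/ — the longest permitted-onset suffix is /l/; onset = /l/, preceding coda = /d/.
So the parse is ki.medn.rud.lor.
Syllable 1 is /ki/: onset /k/, nucleus /i/, coda ∅.

none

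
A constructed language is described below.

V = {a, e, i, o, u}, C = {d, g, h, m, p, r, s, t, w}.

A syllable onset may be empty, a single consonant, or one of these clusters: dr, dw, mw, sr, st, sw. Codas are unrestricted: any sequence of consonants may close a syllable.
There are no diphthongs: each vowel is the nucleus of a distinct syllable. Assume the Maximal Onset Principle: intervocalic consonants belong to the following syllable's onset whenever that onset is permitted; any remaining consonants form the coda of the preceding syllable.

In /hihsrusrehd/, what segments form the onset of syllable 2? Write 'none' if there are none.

The vowels are i, u, e — 3 nuclei, so 3 syllables.
V1 /i/ – V2 /u/: /hsr/ splits as /h/ + /sr/ (/sr/ is the longest suffix that is a licit onset).
V2 /u/ – V3 /e/: /sr/ is a licit onset in full, so it all attaches to the next syllable.
Syllabification: hih.sru.srehd.
Syllable 2 is /sru/: onset /sr/, nucleus /u/, coda ∅.

sr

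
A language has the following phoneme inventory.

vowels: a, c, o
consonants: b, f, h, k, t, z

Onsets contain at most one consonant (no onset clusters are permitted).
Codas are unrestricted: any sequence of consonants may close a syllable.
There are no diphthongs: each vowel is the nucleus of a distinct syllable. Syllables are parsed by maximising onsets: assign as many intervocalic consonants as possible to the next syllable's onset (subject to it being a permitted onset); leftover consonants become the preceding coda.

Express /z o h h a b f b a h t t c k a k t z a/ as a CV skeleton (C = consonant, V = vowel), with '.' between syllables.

Nuclei (vowels): o, a, a, c, a, a → 6 syllables.
/o…a/ gap (V1→V2): /hh/; trying suffixes from longest down, /h/ is the first permitted one, so coda /h/ | onset /h/.
/a…a/ gap (V2→V3): /bfb/ splits as /bf/ + /b/ (/b/ is the longest suffix that is a licit onset).
/a…c/ gap (V3→V4): /htt/ — longest licit onset from the right is /t/, leaving /ht/ as coda.
/c…a/ gap (V4→V5): /k/ is a single consonant, so it becomes the next onset.
/a…a/ gap (V5→V6): /ktz/ — longest licit onset from the right is /z/, leaving /kt/ as coda.
Putting it together: zoh.habf.baht.tc.kakt.za.
Mapping each syllable to C/V: /zoh/ → CVC, /habf/ → CVCC, /baht/ → CVCC, /tc/ → CV, /kakt/ → CVCC, /za/ → CV.

CVC.CVCC.CVCC.CV.CVCC.CV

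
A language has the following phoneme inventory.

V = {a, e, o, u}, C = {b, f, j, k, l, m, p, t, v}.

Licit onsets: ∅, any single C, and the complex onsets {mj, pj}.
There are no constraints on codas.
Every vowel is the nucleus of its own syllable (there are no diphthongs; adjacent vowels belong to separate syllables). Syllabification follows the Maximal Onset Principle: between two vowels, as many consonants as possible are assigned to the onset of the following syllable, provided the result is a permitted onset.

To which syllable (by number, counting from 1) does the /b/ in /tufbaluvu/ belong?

Vowels present: u, a, u, u; each is a nucleus, giving 4 syllables.
σ1/σ2 boundary: cluster /fb/ — the longest permitted-onset suffix is /b/; onset = /b/, preceding coda = /f/.
σ2/σ3 boundary: just /l/ — single C goes to the following onset.
σ3/σ4 boundary: just /v/ — single C goes to the following onset.
Result: tuf.ba.lu.vu.
The /b/ is in the onset of syllable 2 (/ba/).

2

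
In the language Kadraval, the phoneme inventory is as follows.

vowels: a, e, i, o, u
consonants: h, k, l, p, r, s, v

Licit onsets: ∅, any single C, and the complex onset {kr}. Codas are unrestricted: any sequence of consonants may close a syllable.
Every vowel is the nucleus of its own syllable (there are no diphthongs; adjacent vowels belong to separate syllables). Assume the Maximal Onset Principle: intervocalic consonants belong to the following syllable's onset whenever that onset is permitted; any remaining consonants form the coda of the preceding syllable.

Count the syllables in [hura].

Vowels present: u, a; each is a nucleus, giving 2 syllables.

2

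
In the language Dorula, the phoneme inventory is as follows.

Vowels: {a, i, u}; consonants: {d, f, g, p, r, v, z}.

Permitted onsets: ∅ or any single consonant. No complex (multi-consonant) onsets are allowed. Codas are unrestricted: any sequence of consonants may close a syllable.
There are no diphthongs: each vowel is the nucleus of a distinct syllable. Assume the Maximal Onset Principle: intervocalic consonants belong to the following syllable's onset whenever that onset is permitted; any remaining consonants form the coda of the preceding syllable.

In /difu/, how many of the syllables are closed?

0

Nuclei (vowels): i, u → 2 syllables.
σ1/σ2 boundary: /f/ → onset of the next syllable (single consonants are always licit onsets).
So the parse is di.fu.
Classifying each syllable: /di/ (open), /fu/ (open).
Closed syllables: 0.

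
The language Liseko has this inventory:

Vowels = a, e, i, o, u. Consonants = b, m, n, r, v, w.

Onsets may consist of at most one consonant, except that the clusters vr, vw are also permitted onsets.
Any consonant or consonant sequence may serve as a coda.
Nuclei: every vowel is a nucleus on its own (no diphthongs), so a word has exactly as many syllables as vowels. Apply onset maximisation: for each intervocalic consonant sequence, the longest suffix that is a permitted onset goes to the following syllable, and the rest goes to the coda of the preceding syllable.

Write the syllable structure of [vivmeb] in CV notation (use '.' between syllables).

CVC.CVC

The vowels are i, e — 2 nuclei, so 2 syllables.
Between /i/ (V1) and /e/ (V2): /vm/ splits as /v/ + /m/ (/m/ is the longest suffix that is a licit onset).
So the parse is viv.meb.
Mapping each syllable to C/V: /viv/ → CVC, /meb/ → CVC.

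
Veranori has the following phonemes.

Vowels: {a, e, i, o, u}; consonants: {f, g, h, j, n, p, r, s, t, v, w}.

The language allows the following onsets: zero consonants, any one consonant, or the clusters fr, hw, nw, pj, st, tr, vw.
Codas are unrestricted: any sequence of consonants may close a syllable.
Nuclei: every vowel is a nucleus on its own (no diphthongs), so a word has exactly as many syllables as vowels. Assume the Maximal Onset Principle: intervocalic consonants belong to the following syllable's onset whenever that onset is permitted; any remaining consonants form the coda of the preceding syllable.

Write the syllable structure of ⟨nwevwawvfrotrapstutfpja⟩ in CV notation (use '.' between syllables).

CCV.CCVCC.CCV.CCVC.CCVCC.CCV

Vowels present: e, a, o, a, u, a; each is a nucleus, giving 6 syllables.
Between /e/ (V1) and /a/ (V2): /vw/ — entire cluster is a permitted onset → onset /vw/, coda ∅.
Between /a/ (V2) and /o/ (V3): /wvfr/ — longest licit onset from the right is /fr/, leaving /wv/ as coda.
Between /o/ (V3) and /a/ (V4): /tr/ — entire cluster is a permitted onset → onset /tr/, coda ∅.
Between /a/ (V4) and /u/ (V5): cluster /pst/ — the longest permitted-onset suffix is /st/; onset = /st/, preceding coda = /p/.
Between /u/ (V5) and /a/ (V6): /tfpj/ splits as /tf/ + /pj/ (/pj/ is the longest suffix that is a licit onset).
Syllabification: nwe.vwawv.fro.trap.stutf.pja.
Mapping each syllable to C/V: /nwe/ → CCV, /vwawv/ → CCVCC, /fro/ → CCV, /trap/ → CCVC, /stutf/ → CCVCC, /pja/ → CCV.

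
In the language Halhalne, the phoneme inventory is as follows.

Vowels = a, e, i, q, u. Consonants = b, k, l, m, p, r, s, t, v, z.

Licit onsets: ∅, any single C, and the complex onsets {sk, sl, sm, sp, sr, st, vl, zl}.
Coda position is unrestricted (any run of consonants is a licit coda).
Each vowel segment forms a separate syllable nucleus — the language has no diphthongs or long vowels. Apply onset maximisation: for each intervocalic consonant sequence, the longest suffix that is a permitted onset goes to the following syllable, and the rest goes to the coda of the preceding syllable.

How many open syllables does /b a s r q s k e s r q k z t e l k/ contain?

3

Vowels present: a, q, e, q, e; each is a nucleus, giving 5 syllables.
Between /a/ (V1) and /q/ (V2): /sr/ is a licit onset in full, so it all attaches to the next syllable.
Between /q/ (V2) and /e/ (V3): cluster /sk/ — /sk/ is itself a permitted onset, so the whole cluster goes right; preceding coda = ∅.
Between /e/ (V3) and /q/ (V4): /sr/ is a licit onset in full, so it all attaches to the next syllable.
Between /q/ (V4) and /e/ (V5): /kzt/ splits as /kz/ + /t/ (/t/ is the longest suffix that is a licit onset).
Result: ba.srq.ske.srqkz.telk.
Classifying each syllable: /ba/ (open), /srq/ (open), /ske/ (open), /srqkz/ (closed), /telk/ (closed).
Open syllables: 3.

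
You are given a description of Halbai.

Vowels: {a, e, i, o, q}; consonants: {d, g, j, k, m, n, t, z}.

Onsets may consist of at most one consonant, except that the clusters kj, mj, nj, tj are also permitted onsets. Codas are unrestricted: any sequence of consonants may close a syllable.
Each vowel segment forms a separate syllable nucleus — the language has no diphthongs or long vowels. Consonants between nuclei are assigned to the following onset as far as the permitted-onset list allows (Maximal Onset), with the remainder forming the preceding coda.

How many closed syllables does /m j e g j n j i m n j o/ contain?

2

Nuclei (vowels): e, i, o → 3 syllables.
/e…i/ gap (V1→V2): /gjnj/ splits as /gj/ + /nj/ (/nj/ is the longest suffix that is a licit onset).
/i…o/ gap (V2→V3): /mnj/ splits as /m/ + /nj/ (/nj/ is the longest suffix that is a licit onset).
Result: mjegj.njim.njo.
Classifying each syllable: /mjegj/ (closed), /njim/ (closed), /njo/ (open).
Closed syllables: 2.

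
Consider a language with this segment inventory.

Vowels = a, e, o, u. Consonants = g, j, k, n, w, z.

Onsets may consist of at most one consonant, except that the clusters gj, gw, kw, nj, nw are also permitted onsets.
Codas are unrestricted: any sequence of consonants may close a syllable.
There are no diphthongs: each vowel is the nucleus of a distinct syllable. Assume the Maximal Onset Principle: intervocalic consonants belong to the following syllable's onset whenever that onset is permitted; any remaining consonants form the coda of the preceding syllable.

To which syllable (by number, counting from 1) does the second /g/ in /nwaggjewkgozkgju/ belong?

Vowels present: a, e, o, u; each is a nucleus, giving 4 syllables.
/a…e/ gap (V1→V2): /ggj/ splits as /g/ + /gj/ (/gj/ is the longest suffix that is a licit onset).
/e…o/ gap (V2→V3): /wkg/; trying suffixes from longest down, /g/ is the first permitted one, so coda /wk/ | onset /g/.
/o…u/ gap (V3→V4): cluster /zkgj/ — the longest permitted-onset suffix is /gj/; onset = /gj/, preceding coda = /zk/.
So the parse is nwag.gjewk.gozk.gju.
The second /g/ is in the onset of syllable 2 (/gjewk/).

2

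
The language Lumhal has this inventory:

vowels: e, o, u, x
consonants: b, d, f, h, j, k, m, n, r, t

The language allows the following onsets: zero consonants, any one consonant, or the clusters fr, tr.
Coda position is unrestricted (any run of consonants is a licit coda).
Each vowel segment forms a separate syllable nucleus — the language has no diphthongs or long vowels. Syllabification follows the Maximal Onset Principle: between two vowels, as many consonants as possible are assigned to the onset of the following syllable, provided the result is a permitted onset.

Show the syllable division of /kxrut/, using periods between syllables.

kx.rut

The vowels are x, u — 2 nuclei, so 2 syllables.
σ1/σ2 boundary: /r/ → onset of the next syllable (single consonants are always licit onsets).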